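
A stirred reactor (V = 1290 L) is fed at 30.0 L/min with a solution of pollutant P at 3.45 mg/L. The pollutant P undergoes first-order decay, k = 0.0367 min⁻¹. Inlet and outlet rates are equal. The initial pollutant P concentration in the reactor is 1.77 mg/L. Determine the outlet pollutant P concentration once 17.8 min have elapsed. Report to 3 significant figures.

Accumulation = in − out − consumed: V dC/dt = Q C_in − Q C − k V C.
This is linear with rate a = Q/V + k = 0.059956 min⁻¹.
C_ss = Q C_in/(Q + kV) = 1.3382 mg/L; C(t) = C_ss + (C₀ − C_ss) e^(−a t).
C(17.8) = 1.3382 + (0.43181)·e^(−0.059956·17.8) = 1.3382 + (0.43181)·0.34397 = 1.4867 mg/L.

1.49 mg/L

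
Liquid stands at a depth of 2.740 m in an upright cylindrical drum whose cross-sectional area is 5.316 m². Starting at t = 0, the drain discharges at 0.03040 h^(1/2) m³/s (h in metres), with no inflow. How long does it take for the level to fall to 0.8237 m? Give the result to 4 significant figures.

261.5 s

Accumulation of liquid (constant cross-section A): A dh/dt = −0.03040 √h.
Separate and integrate: 2(√h − √h₀) = −(0.03040/A) t.
t = 2A(√h₀ − √h)/0.03040 = 2·5.316·(√2.740 − √0.8237)/0.03040
  = 10.6320 × (1.65529 − 0.907579) / 0.03040 = 261.504 s.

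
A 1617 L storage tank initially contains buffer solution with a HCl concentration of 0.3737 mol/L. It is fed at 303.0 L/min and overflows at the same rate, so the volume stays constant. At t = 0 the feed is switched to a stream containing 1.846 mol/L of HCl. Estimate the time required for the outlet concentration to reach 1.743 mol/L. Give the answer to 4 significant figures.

14.19 min

Accumulation = in − out for the solute gives V dC/dt = Q(C_in − C), so τ = V/Q = 5.33663 min.
C(t) = C_in + (C₀ − C_in) e^(−t/τ). Set C = 1.743 and solve for t:
e^(−t/τ) = (C − C_in)/(C₀ − C_in) = (1.743 − 1.846)/(0.3737 − 1.846) = 0.0699586
t = −τ ln(…) = 5.33663 × 2.65985 = 14.1947 min.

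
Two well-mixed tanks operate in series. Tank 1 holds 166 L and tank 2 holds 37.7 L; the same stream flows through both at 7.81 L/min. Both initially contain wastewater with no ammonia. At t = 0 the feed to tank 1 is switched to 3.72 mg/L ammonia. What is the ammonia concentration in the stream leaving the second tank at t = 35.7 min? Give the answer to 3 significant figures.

2.82 mg/L

Species balance on tank i: dCᵢ/dt = (Cᵢ₋₁ − Cᵢ)/τᵢ with τᵢ = Vᵢ/Q.
τ₁ = 166/7.81 = 21.255 min; τ₂ = 37.7/7.81 = 4.8271 min.
Solving the cascade with C₁(0)=C₂(0)=0 gives C₂(t) = C_in[1 − (τ₁ e^(−t/τ₁) − τ₂ e^(−t/τ₂))/(τ₁ − τ₂)].
At t = 35.7: e^(−t/τ₁) = 0.18644, e^(−t/τ₂) = 0.00061390.
C₂ = 3.72·[1 − (21.255·0.18644 − 4.8271·0.00061390)/(16.428)] = 3.72·0.75895 = 2.8233 mg/L.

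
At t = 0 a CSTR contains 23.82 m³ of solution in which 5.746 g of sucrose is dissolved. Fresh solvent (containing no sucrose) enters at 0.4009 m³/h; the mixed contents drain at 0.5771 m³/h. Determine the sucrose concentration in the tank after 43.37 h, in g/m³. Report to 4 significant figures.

0.1000 g/m³

Total volume: dV/dt = Q_in − Q_out = -0.176200 m³/h, so V(t) = 23.82 − 0.176200 t and V(43.37) = 16.1782 m³.
Solute balance: dm/dt = 0 − Q_out C = −Q_out m/V(t).
Separate: dm/m = −Q_out dt/V(t) ⇒ ln(m/m₀) = −(Q_out/(Q_in−Q_out)) ln(V/V₀).
m = m₀ (V₀/V)^(Q_out/(Q_in−Q_out)) = 5.746 × (23.82/16.1782)^(-3.27526) = 1.61840 g.
C = m/V = 1.61840/16.1782 = 0.100036 g/m³.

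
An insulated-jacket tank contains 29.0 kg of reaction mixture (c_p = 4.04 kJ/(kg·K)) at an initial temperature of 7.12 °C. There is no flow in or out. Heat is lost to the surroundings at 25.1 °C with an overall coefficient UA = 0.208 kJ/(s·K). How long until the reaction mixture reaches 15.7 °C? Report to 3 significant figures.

Energy balance: M c_p dT/dt = −UA(T − T_amb).
τ = M c_p/UA = 563.27 s; T_ss = T_amb = 25.100 °C.
T(t) = T_ss + (T₀ − T_ss)e^(−t/τ); set T = 15.7:
t = −τ ln[(T − T_ss)/(T₀ − T_ss)] = −563.27 · ln(0.52280) = 365.31 s.

365 s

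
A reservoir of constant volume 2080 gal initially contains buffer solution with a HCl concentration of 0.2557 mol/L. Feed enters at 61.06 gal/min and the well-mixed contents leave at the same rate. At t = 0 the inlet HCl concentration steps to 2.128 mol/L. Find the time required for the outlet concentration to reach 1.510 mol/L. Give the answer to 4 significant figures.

Accumulation = in − out for the solute gives V dC/dt = Q(C_in − C), so τ = V/Q = 34.0649 min.
C(t) = C_in + (C₀ − C_in) e^(−t/τ). Set C = 1.510 and solve for t:
e^(−t/τ) = (C − C_in)/(C₀ − C_in) = (1.510 − 2.128)/(0.2557 − 2.128) = 0.330075
t = −τ ln(…) = 34.0649 × 1.10843 = 37.7587 min.

37.76 min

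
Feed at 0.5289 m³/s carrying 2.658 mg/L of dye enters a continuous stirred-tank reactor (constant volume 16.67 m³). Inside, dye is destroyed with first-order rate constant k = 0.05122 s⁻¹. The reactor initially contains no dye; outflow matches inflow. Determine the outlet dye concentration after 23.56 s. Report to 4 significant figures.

V dC/dt = Q(C_in − C) − k V C.
This is linear with rate a = Q/V + k = 0.0829477 s⁻¹.
C_ss = Q C_in/(Q + kV) = 1.01669 mg/L; C(t) = C_ss + (C₀ − C_ss) e^(−a t).
C(23.56) = 1.01669 + (-1.01669)·e^(−0.0829477·23.56) = 1.01669 + (-1.01669)·0.141671 = 0.872655 mg/L.

0.8727 mg/L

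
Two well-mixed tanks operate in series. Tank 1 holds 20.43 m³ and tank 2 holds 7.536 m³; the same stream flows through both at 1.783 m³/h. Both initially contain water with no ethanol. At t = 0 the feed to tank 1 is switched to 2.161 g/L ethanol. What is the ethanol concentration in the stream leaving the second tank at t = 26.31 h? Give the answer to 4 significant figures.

Species balance on tank i: dCᵢ/dt = (Cᵢ₋₁ − Cᵢ)/τᵢ with τᵢ = Vᵢ/Q.
τ₁ = 20.43/1.783 = 11.4582 h; τ₂ = 7.536/1.783 = 4.22658 h.
Tank 1: C₁ = C_in(1 − e^(−t/τ₁)). Tank 2 (τ₁ ≠ τ₂): C₂ = C_in[1 − (τ₁ e^(−t/τ₁) − τ₂ e^(−t/τ₂))/(τ₁ − τ₂)].
At t = 26.31: e^(−t/τ₁) = 0.100644, e^(−t/τ₂) = 0.00197955.
C₂ = 2.161·[1 − (11.4582·0.100644 − 4.22658·0.00197955)/(7.23163)] = 2.161·0.841691 = 1.81889 g/L.

1.819 g/L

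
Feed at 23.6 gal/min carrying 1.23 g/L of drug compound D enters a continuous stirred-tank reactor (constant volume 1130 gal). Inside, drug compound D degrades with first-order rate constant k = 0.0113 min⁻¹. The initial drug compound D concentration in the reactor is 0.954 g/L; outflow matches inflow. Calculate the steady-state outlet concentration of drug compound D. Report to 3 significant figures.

0.798 g/L

Accumulation = in − out − consumed: V dC/dt = Q C_in − Q C − k V C.
Steady state (dC/dt = 0): C_ss = Q C_in/(Q + kV) = C_in/(1 + kV/Q).
C_ss = 23.6·1.23/(23.6 + 0.0113·1130) = 29.028/36.369 = 0.79815 g/L.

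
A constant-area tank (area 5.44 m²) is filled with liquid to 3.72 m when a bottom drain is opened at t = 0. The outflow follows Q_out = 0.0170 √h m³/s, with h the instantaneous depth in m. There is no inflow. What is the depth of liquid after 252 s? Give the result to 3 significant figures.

2.36 m

A dh/dt = −Q_out = −0.0170 √h.
Separate and integrate: 2(√h − √h₀) = −(0.0170/A) t.
√h = √3.72 − 0.0170·252/(2·5.44) = 1.9287 − 0.39375 = 1.5350.
h = 1.5350² = 2.3562 m.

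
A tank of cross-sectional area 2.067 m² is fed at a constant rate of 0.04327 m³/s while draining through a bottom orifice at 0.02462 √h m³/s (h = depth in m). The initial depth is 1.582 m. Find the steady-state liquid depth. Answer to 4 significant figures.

3.089 m

Volume balance on the tank: A dh/dt = Q_in − 0.02462 √h. At steady state dh/dt = 0:
Q_in = 0.02462 √h_ss ⇒ √h_ss = 0.04327/0.02462 = 1.75751.
h_ss = 1.75751² = 3.08886 m. (Since h₀ = 1.582 m < h_ss, the level will rise toward this value.)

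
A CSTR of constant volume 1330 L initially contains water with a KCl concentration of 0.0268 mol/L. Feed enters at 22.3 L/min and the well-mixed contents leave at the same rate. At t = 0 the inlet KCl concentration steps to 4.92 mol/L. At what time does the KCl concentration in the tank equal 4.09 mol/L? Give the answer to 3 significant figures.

Accumulation = in − out for the solute gives V dC/dt = Q(C_in − C), so τ = V/Q = 59.641 min.
C(t) = C_in + (C₀ − C_in) e^(−t/τ). Set C = 4.09 and solve for t:
e^(−t/τ) = (C − C_in)/(C₀ − C_in) = (4.09 − 4.92)/(0.0268 − 4.92) = 0.16962
t = −τ ln(…) = 59.641 × 1.7742 = 105.81 min.

106 min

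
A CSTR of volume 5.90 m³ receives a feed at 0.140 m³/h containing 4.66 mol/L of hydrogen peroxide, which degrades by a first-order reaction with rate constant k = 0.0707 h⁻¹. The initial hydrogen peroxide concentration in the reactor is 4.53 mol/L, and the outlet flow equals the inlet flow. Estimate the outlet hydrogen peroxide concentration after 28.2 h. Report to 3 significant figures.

1.41 mol/L

Accumulation = in − out − consumed: V dC/dt = Q C_in − Q C − k V C.
This is linear with rate a = Q/V + k = 0.094429 h⁻¹.
C_ss = Q C_in/(Q + kV) = 1.1710 mol/L; C(t) = C_ss + (C₀ − C_ss) e^(−a t).
C(28.2) = 1.1710 + (3.3590)·e^(−0.094429·28.2) = 1.1710 + (3.3590)·0.069746 = 1.4053 mol/L.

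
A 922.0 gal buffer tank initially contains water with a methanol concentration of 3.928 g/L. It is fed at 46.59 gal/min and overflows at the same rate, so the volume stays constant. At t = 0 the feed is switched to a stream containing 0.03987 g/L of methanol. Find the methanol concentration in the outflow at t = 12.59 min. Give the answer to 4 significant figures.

2.098 g/L

Transient balance on the dissolved component: V dC/dt = Q(C_in − C).
So dC/dt = (C_in − C)/τ with τ = V/Q = 922.0/46.59 = 19.7897 min.
C approaches C_in exponentially: C(t) = C_in + (C₀ − C_in) e^(−t/τ).
C(12.59) = 0.03987 + (3.928 − 0.03987)·e^(−12.59/19.7897) = 0.03987 + (3.88813)·0.529305 = 2.09788 g/L.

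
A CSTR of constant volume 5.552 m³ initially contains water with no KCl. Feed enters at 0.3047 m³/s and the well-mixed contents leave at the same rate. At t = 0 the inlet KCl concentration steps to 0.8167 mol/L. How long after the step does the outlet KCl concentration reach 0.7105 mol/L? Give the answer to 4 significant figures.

37.17 s

Species balance: V dC/dt = Q(C_in − C) ⇒ τ = V/Q = 18.2212 s.
C(t) = C_in + (C₀ − C_in) e^(−t/τ). Set C = 0.7105 and solve for t:
e^(−t/τ) = (C − C_in)/(C₀ − C_in) = (0.7105 − 0.8167)/(0 − 0.8167) = 0.130036
t = −τ ln(…) = 18.2212 × 2.03995 = 37.1703 s.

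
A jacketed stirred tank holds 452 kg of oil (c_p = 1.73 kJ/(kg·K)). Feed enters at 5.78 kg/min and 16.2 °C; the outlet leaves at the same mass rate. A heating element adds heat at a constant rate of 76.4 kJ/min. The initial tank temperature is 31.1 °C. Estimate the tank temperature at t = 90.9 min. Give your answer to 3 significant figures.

First-law balance (no shaft work): M c_p dT/dt = ṁ c_p (T_in − T) + 76.4.
τ = M/ṁ = 78.201 min; T_ss = T_in + Q̇/(ṁ c_p) = 16.2 + 76.4/(5.78·1.73) = 23.840 °C.
This is linear first-order; T(t) = T_ss + (T₀ − T_ss) e^(−t/τ).
T(90.9) = 23.840 + (7.2595)·e^(−90.9/78.201) = 23.840 + (7.2595)·0.31274 = 26.111 °C.

26.1 °C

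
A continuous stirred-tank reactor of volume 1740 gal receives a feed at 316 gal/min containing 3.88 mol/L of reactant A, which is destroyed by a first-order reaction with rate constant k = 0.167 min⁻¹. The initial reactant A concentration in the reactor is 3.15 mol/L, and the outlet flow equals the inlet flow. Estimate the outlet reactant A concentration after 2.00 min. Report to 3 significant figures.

2.58 mol/L

Accumulation = in − out − consumed: V dC/dt = Q C_in − Q C − k V C.
This is linear with rate a = Q/V + k = 0.34861 min⁻¹.
C_ss = Q C_in/(Q + kV) = 2.0213 mol/L; C(t) = C_ss + (C₀ − C_ss) e^(−a t).
C(2.00) = 2.0213 + (1.1287)·e^(−0.34861·2.00) = 2.0213 + (1.1287)·0.49797 = 2.5834 mol/L.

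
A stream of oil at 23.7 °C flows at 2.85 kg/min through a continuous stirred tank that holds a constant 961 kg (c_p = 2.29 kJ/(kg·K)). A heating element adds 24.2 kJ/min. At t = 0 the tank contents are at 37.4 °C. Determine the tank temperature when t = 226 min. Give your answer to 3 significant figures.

Unsteady energy balance on the tank contents: M c_p dT/dt = ṁ c_p (T_in − T) + 24.2.
Rearrange: dT/dt = (T_ss − T)/τ with τ = M/ṁ = 337.19 min and T_ss = T_in + Q̇/(ṁ c_p) = 27.408 °C.
Integrating: T(t) = T_ss + (T₀ − T_ss) e^(−t/τ).
T(226) = 27.408 + (9.9920)·e^(−226/337.19) = 27.408 + (9.9920)·0.51159 = 32.520 °C.

32.5 °C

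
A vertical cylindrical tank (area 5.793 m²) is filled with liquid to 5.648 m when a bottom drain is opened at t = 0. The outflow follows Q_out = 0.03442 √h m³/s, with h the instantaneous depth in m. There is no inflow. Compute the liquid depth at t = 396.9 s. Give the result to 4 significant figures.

1.434 m

Unsteady balance on liquid volume: A dh/dt = −0.03442 √h.
Separate and integrate: 2(√h − √h₀) = −(0.03442/A) t.
√h = √5.648 − 0.03442·396.9/(2·5.793) = 2.37655 − 1.17912 = 1.19743.
h = 1.19743² = 1.43384 m.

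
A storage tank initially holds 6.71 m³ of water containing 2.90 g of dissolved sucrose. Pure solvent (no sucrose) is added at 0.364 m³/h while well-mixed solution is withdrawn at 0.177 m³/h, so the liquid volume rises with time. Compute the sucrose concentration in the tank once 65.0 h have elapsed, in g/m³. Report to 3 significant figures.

Total volume: dV/dt = Q_in − Q_out = 0.18700 m³/h, so V(t) = 6.71 + 0.18700 t and V(65.0) = 18.865 m³.
Solute balance: dm/dt = 0 − Q_out C = −Q_out m/V(t).
Separate: dm/m = −Q_out dt/V(t) ⇒ ln(m/m₀) = −(Q_out/(Q_in−Q_out)) ln(V/V₀).
m = m₀ (V₀/V)^(Q_out/(Q_in−Q_out)) = 2.90 × (6.71/18.865)^(0.94652) = 1.0901 g.
C = m/V = 1.0901/18.865 = 0.057785 g/m³.

0.0578 g/m³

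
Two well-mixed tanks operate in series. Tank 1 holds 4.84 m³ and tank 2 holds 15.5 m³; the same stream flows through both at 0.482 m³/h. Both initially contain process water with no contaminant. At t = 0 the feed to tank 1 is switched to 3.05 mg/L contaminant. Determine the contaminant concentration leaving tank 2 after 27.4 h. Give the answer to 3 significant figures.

Each tank obeys Vᵢ dCᵢ/dt = Q(Cᵢ₋₁ − Cᵢ), so τᵢ = Vᵢ/Q.
τ₁ = 4.84/0.482 = 10.041 h; τ₂ = 15.5/0.482 = 32.158 h.
Tank 1: C₁ = C_in(1 − e^(−t/τ₁)). Tank 2 (τ₁ ≠ τ₂): C₂ = C_in[1 − (τ₁ e^(−t/τ₁) − τ₂ e^(−t/τ₂))/(τ₁ − τ₂)].
At t = 27.4: e^(−t/τ₁) = 0.065306, e^(−t/τ₂) = 0.42654.
C₂ = 3.05·[1 − (10.041·0.065306 − 32.158·0.42654)/(-22.116)] = 3.05·0.40945 = 1.2488 mg/L.

1.25 mg/L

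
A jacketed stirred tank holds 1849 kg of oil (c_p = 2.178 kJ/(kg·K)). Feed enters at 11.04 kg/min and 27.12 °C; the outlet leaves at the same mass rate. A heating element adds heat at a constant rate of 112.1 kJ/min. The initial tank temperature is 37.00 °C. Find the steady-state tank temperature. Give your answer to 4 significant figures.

Heat balance on the well-mixed liquid: M c_p dT/dt = ṁ c_p (T_in − T) + 112.1.
At steady state dT/dt = 0 ⇒ T_ss = T_in + Q̇/(ṁ c_p) = 27.12 + 112.1/(11.04·2.178) = 31.7821 °C.

31.78 °C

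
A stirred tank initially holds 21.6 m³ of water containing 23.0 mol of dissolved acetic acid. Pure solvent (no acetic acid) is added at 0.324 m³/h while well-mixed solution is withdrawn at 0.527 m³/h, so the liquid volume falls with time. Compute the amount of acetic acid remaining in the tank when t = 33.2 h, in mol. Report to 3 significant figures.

8.71 mol

Total volume: dV/dt = Q_in − Q_out = -0.20300 m³/h, so V(t) = 21.6 − 0.20300 t and V(33.2) = 14.860 m³.
Species balance (pure solvent in): dm/dt = −Q_out · m/V(t).
Separate: dm/m = −Q_out dt/V(t) ⇒ ln(m/m₀) = −(Q_out/(Q_in−Q_out)) ln(V/V₀).
m = m₀ (V₀/V)^(Q_out/(Q_in−Q_out)) = 23.0 × (21.6/14.860)^(-2.5961) = 8.7110 mol.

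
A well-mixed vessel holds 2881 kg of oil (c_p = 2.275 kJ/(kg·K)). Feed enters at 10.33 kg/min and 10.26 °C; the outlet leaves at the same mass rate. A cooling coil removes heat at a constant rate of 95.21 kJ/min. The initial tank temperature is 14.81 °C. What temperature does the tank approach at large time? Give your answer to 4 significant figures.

M c_p dT/dt = ṁ c_p (T_in − T) − Q̇.
At steady state dT/dt = 0 ⇒ T_ss = T_in − Q̇/(ṁ c_p) = 10.26 − 95.21/(10.33·2.275) = 6.20864 °C.

6.209 °C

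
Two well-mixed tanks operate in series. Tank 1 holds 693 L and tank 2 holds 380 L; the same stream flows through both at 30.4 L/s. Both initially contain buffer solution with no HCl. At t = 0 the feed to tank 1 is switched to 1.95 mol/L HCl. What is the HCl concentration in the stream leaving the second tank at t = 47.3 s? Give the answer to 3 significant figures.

1.46 mol/L

Each tank obeys Vᵢ dCᵢ/dt = Q(Cᵢ₋₁ − Cᵢ), so τᵢ = Vᵢ/Q.
τ₁ = 693/30.4 = 22.796 s; τ₂ = 380/30.4 = 12.500 s.
Tank 1: C₁ = C_in(1 − e^(−t/τ₁)). Tank 2 (τ₁ ≠ τ₂): C₂ = C_in[1 − (τ₁ e^(−t/τ₁) − τ₂ e^(−t/τ₂))/(τ₁ − τ₂)].
At t = 47.3: e^(−t/τ₁) = 0.12557, e^(−t/τ₂) = 0.022732.
C₂ = 1.95·[1 − (22.796·0.12557 − 12.500·0.022732)/(10.296)] = 1.95·0.74959 = 1.4617 mol/L.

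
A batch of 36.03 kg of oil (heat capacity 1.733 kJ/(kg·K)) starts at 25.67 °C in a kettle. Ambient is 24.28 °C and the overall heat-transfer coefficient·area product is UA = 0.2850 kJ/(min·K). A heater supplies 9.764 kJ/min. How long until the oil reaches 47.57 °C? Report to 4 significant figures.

240.4 min

Heat balance on the well-mixed liquid: M c_p dT/dt = −UA(T − T_amb) + Q̇.
τ = M c_p/UA = 219.088 min; T_ss = T_amb + Q̇/UA = 24.28 + 9.764/0.2850 = 58.5396 °C.
T(t) = T_ss + (T₀ − T_ss)e^(−t/τ); set T = 47.57:
t = −τ ln[(T − T_ss)/(T₀ − T_ss)] = −219.088 · ln(0.333732) = 240.431 min.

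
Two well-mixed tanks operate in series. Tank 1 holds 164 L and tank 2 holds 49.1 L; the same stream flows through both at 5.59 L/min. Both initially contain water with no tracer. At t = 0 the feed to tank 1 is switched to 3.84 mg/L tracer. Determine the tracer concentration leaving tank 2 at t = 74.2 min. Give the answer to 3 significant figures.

Time constants: τᵢ = Vᵢ/Q for each well-mixed tank.
τ₁ = 164/5.59 = 29.338 min; τ₂ = 49.1/5.59 = 8.7835 min.
Tank 1: C₁ = C_in(1 − e^(−t/τ₁)). Tank 2 (τ₁ ≠ τ₂): C₂ = C_in[1 − (τ₁ e^(−t/τ₁) − τ₂ e^(−t/τ₂))/(τ₁ − τ₂)].
At t = 74.2: e^(−t/τ₁) = 0.079728, e^(−t/τ₂) = 0.00021441.
C₂ = 3.84·[1 − (29.338·0.079728 − 8.7835·0.00021441)/(20.555)] = 3.84·0.88629 = 3.4034 mg/L.

3.40 mg/L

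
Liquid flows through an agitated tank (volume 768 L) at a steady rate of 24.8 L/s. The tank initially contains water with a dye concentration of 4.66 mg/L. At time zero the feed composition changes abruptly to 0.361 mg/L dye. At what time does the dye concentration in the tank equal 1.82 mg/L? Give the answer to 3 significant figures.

Accumulation = in − out for the solute gives V dC/dt = Q(C_in − C), so τ = V/Q = 30.968 s.
C(t) = C_in + (C₀ − C_in) e^(−t/τ). Set C = 1.82 and solve for t:
e^(−t/τ) = (C − C_in)/(C₀ − C_in) = (1.82 − 0.361)/(4.66 − 0.361) = 0.33938
t = −τ ln(…) = 30.968 × 1.0806 = 33.465 s.

33.5 s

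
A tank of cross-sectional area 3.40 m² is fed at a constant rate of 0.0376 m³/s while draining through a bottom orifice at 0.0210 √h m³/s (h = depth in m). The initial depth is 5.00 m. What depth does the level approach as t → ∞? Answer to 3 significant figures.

3.21 m

A dh/dt = Q_in − 0.0210 √h. Steady state requires inflow = outflow:
Q_in = 0.0210 √h_ss ⇒ √h_ss = 0.0376/0.0210 = 1.7905.
h_ss = 1.7905² = 3.2058 m. (Since h₀ = 5.00 m > h_ss, the level will fall toward this value.)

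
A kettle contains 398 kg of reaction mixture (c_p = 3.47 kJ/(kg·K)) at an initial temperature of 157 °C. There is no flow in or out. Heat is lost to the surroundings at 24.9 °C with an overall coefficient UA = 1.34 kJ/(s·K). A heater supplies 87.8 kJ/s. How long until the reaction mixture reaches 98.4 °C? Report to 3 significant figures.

Lumped-capacitance energy balance: M c_p dT/dt = UA(T_amb − T) + Q̇.
τ = M c_p/UA = 1030.6 s; T_ss = T_amb + Q̇/UA = 24.9 + 87.8/1.34 = 90.422 °C.
T(t) = T_ss + (T₀ − T_ss)e^(−t/τ); set T = 98.4:
t = −τ ln[(T − T_ss)/(T₀ − T_ss)] = −1030.6 · ln(0.11982) = 2186.7 s.

2190 s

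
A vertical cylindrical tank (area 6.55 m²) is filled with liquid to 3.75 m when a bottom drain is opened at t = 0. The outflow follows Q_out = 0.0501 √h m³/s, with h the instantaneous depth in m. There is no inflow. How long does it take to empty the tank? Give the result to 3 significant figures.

A dh/dt = −Q_out = −0.0501 √h.
∫ h^(−1/2) dh = −(0.0501/A) ∫ dt, giving 2√h = 2√h₀ − (0.0501/A) t.
Tank is empty when √h = 0: t_empty = 2A√h₀/0.0501.
t_empty = 2·6.55·√3.75/0.0501 = 13.100·1.9365/0.0501 = 506.35 s.

506 s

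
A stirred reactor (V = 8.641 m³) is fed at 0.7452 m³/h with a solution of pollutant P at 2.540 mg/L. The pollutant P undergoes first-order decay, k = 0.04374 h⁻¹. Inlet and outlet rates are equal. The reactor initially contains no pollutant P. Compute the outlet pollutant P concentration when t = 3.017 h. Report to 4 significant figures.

0.5467 mg/L

V dC/dt = Q(C_in − C) − k V C.
dC/dt = (Q/V) C_in − (Q/V + k) C; effective rate a = Q/V + k = 0.0862400 + 0.04374 = 0.129980 h⁻¹.
C_ss = Q C_in/(Q + kV) = 1.68526 mg/L; C(t) = C_ss + (C₀ − C_ss) e^(−a t).
C(3.017) = 1.68526 + (-1.68526)·e^(−0.129980·3.017) = 1.68526 + (-1.68526)·0.675603 = 0.546692 mg/L.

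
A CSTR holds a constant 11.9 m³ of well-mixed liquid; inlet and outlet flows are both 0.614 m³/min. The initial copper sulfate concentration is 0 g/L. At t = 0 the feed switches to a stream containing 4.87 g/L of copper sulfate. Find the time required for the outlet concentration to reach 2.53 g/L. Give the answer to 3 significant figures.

14.2 min

Species balance on the tank: V dC/dt = Q(C_in − C), so τ = V/Q = 19.381 min.
C(t) = C_in + (C₀ − C_in) e^(−t/τ). Set C = 2.53 and solve for t:
e^(−t/τ) = (C − C_in)/(C₀ − C_in) = (2.53 − 4.87)/(0 − 4.87) = 0.48049
t = −τ ln(…) = 19.381 × 0.73294 = 14.205 min.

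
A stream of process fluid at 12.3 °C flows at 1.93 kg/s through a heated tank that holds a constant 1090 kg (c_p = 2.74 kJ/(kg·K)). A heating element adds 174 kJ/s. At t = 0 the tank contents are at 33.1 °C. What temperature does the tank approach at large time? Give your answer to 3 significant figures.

First-law balance (no shaft work): M c_p dT/dt = ṁ c_p (T_in − T) + 174.
At steady state dT/dt = 0 ⇒ T_ss = T_in + Q̇/(ṁ c_p) = 12.3 + 174/(1.93·2.74) = 45.203 °C.

45.2 °C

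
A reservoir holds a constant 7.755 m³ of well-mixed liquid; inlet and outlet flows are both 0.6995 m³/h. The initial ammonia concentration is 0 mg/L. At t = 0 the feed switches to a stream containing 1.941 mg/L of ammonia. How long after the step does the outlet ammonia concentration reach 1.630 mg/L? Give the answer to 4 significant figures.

Accumulation = in − out for the solute gives V dC/dt = Q(C_in − C), so τ = V/Q = 11.0865 h.
C(t) = C_in + (C₀ − C_in) e^(−t/τ). Set C = 1.630 and solve for t:
e^(−t/τ) = (C − C_in)/(C₀ − C_in) = (1.630 − 1.941)/(0 − 1.941) = 0.160227
t = −τ ln(…) = 11.0865 × 1.83117 = 20.3012 h.

20.30 h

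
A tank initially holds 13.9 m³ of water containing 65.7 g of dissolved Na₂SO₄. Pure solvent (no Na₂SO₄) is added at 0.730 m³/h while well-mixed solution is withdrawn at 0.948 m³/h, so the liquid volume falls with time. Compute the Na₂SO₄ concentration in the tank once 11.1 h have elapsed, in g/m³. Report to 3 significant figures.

Let m(t) be the amount of Na₂SO₄. Volume: V(t) = V₀ + (Q_in − Q_out) t = 13.9 − 0.21800 t; V(11.1) = 11.480 m³.
Species balance (pure solvent in): dm/dt = −Q_out · m/V(t).
dm/m = −Q_out dt/(V₀ − 0.21800 t); integrating gives ln(m/m₀) = −(Q_out/(Q_in−Q_out)) ln(V/V₀).
m = m₀ (V₀/V)^(Q_out/(Q_in−Q_out)) = 65.7 × (13.9/11.480)^(-4.3486) = 28.599 g.
C = m/V = 28.599/11.480 = 2.4911 g/m³.

2.49 g/m³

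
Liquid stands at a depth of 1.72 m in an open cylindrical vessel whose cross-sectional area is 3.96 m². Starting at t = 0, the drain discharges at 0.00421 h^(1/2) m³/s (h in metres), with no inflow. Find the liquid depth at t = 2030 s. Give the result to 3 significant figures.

0.0540 m

With no inflow, A dh/dt = −0.00421 √h.
This is separable: 2 d(√h)/dt = −0.00421/A, so √h = √h₀ − (0.00421/(2A)) t.
√h = √1.72 − 0.00421·2030/(2·3.96) = 1.3115 − 1.0791 = 0.23241.
h = 0.23241² = 0.054014 m.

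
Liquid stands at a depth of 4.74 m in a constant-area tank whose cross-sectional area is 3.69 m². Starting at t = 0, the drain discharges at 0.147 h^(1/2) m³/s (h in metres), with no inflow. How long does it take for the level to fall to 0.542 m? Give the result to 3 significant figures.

72.3 s

A dh/dt = −Q_out = −0.147 √h.
Separate and integrate: 2(√h − √h₀) = −(0.147/A) t.
t = 2A(√h₀ − √h)/0.147 = 2·3.69·(√4.74 − √0.542)/0.147
  = 7.3800 × (2.1772 − 0.73621) / 0.147 = 72.341 s.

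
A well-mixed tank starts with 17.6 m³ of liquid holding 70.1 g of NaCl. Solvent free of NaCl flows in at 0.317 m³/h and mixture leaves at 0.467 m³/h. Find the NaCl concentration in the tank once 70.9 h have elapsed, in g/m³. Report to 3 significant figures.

0.562 g/m³

Total volume: dV/dt = Q_in − Q_out = -0.15000 m³/h, so V(t) = 17.6 − 0.15000 t and V(70.9) = 6.9650 m³.
No NaCl enters, so dm/dt = −Q_out · (m/V).
Separate: dm/m = −Q_out dt/V(t) ⇒ ln(m/m₀) = −(Q_out/(Q_in−Q_out)) ln(V/V₀).
m = m₀ (V₀/V)^(Q_out/(Q_in−Q_out)) = 70.1 × (17.6/6.9650)^(-3.1133) = 3.9113 g.
C = m/V = 3.9113/6.9650 = 0.56156 g/m³.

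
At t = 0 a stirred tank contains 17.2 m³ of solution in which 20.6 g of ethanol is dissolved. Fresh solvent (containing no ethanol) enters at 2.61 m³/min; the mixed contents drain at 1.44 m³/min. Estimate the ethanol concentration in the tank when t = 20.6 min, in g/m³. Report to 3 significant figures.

Total volume: dV/dt = Q_in − Q_out = 1.1700 m³/min, so V(t) = 17.2 + 1.1700 t and V(20.6) = 41.302 m³.
No ethanol enters, so dm/dt = −Q_out · (m/V).
Separate: dm/m = −Q_out dt/V(t) ⇒ ln(m/m₀) = −(Q_out/(Q_in−Q_out)) ln(V/V₀).
m = m₀ (V₀/V)^(Q_out/(Q_in−Q_out)) = 20.6 × (17.2/41.302)^(1.2308) = 7.0086 g.
C = m/V = 7.0086/41.302 = 0.16969 g/m³.

0.170 g/m³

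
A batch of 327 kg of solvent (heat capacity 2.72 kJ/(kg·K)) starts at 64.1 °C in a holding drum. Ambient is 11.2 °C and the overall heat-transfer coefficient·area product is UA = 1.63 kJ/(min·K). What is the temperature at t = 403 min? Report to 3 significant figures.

36.5 °C

Heat balance on the well-mixed liquid: M c_p dT/dt = −UA(T − T_amb).
dT/dt = (T_ss − T)/τ with T_ss = T_amb = 11.200 °C, τ = M c_p/UA = 327·2.72/1.63 = 545.67 min.
T approaches T_ss exponentially: T(t) = T_ss + (T₀ − T_ss) e^(−t/τ).
T(403) = 11.200 + (52.900)·0.47781 = 36.476 °C.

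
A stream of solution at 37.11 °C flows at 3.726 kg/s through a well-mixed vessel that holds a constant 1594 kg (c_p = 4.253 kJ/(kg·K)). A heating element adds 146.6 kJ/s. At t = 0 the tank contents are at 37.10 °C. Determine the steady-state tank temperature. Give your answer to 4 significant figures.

Heat balance on the well-mixed liquid: M c_p dT/dt = ṁ c_p (T_in − T) + 146.6.
At steady state dT/dt = 0 ⇒ T_ss = T_in + Q̇/(ṁ c_p) = 37.11 + 146.6/(3.726·4.253) = 46.3612 °C.

46.36 °C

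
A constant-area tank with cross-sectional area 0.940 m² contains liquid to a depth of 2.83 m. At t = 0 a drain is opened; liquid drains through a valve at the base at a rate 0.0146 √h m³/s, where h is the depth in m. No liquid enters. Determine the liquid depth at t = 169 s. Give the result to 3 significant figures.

0.137 m

A dh/dt = −Q_out = −0.0146 √h.
This is separable: 2 d(√h)/dt = −0.0146/A, so √h = √h₀ − (0.0146/(2A)) t.
√h = √2.83 − 0.0146·169/(2·0.940) = 1.6823 − 1.3124 = 0.36981.
h = 0.36981² = 0.13676 m.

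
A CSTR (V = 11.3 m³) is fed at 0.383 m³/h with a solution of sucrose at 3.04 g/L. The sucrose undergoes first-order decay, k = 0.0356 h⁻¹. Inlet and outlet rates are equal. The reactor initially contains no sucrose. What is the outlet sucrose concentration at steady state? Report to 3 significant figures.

Accumulation = in − out − consumed: V dC/dt = Q C_in − Q C − k V C.
Steady state (dC/dt = 0): C_ss = Q C_in/(Q + kV) = C_in/(1 + kV/Q).
C_ss = 0.383·3.04/(0.383 + 0.0356·11.3) = 1.1643/0.78528 = 1.4827 g/L.

1.48 g/L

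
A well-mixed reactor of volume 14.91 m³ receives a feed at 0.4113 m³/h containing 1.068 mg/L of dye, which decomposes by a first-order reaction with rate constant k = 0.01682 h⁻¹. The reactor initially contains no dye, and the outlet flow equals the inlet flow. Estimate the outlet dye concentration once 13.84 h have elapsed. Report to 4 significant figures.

Species balance: V dC/dt = Q C_in − Q C − k V C.
This is linear with rate a = Q/V + k = 0.0444055 h⁻¹.
C_ss = Q C_in/(Q + kV) = 0.663461 mg/L; C(t) = C_ss + (C₀ − C_ss) e^(−a t).
C(13.84) = 0.663461 + (-0.663461)·e^(−0.0444055·13.84) = 0.663461 + (-0.663461)·0.540872 = 0.304613 mg/L.

0.3046 mg/L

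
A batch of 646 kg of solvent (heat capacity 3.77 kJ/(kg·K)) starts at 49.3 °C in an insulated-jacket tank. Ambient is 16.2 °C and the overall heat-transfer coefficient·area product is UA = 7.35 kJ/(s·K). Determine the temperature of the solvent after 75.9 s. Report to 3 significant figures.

Lumped-capacitance energy balance: M c_p dT/dt = UA(T_amb − T).
dT/dt = (T_ss − T)/τ with T_ss = T_amb = 16.200 °C, τ = M c_p/UA = 646·3.77/7.35 = 331.35 s.
T approaches T_ss exponentially: T(t) = T_ss + (T₀ − T_ss) e^(−t/τ).
T(75.9) = 16.200 + (33.100)·0.79528 = 42.524 °C.

42.5 °C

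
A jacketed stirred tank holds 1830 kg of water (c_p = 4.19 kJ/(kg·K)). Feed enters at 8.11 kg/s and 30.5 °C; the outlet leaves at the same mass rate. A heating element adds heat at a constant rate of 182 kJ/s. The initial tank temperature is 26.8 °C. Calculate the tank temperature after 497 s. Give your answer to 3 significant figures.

M c_p dT/dt = ṁ c_p (T_in − T) + Q̇.
Rearrange: dT/dt = (T_ss − T)/τ with τ = M/ṁ = 225.65 s and T_ss = T_in + Q̇/(ṁ c_p) = 35.856 °C.
Integrating: T(t) = T_ss + (T₀ − T_ss) e^(−t/τ).
T(497) = 35.856 + (-9.0559)·e^(−497/225.65) = 35.856 + (-9.0559)·0.11052 = 34.855 °C.

34.9 °C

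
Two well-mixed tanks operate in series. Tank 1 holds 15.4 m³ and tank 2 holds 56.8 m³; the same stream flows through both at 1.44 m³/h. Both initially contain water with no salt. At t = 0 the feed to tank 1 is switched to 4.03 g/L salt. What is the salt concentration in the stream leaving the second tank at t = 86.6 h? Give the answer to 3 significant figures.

3.42 g/L

Each tank obeys Vᵢ dCᵢ/dt = Q(Cᵢ₋₁ − Cᵢ), so τᵢ = Vᵢ/Q.
τ₁ = 15.4/1.44 = 10.694 h; τ₂ = 56.8/1.44 = 39.444 h.
Solving the cascade with C₁(0)=C₂(0)=0 gives C₂(t) = C_in[1 − (τ₁ e^(−t/τ₁) − τ₂ e^(−t/τ₂))/(τ₁ − τ₂)].
At t = 86.6: e^(−t/τ₁) = 0.00030425, e^(−t/τ₂) = 0.11130.
C₂ = 4.03·[1 − (10.694·0.00030425 − 39.444·0.11130)/(-28.750)] = 4.03·0.84741 = 3.4150 g/L.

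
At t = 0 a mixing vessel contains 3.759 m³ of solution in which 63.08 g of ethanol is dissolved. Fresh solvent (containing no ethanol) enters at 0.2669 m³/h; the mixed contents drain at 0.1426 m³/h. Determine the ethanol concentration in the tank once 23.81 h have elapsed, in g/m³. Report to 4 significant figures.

4.823 g/m³

Let m(t) be the amount of ethanol. Volume: V(t) = V₀ + (Q_in − Q_out) t = 3.759 + 0.124300 t; V(23.81) = 6.71858 m³.
No ethanol enters, so dm/dt = −Q_out · (m/V).
dm/m = −Q_out dt/(V₀ + 0.124300 t); integrating gives ln(m/m₀) = −(Q_out/(Q_in−Q_out)) ln(V/V₀).
m = m₀ (V₀/V)^(Q_out/(Q_in−Q_out)) = 63.08 × (3.759/6.71858)^(1.14722) = 32.4008 g.
C = m/V = 32.4008/6.71858 = 4.82256 g/m³.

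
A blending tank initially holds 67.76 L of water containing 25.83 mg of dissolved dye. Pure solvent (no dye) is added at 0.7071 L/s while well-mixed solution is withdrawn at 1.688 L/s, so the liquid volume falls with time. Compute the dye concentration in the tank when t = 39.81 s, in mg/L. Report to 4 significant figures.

Total volume: dV/dt = Q_in − Q_out = -0.980900 L/s, so V(t) = 67.76 − 0.980900 t and V(39.81) = 28.7104 L.
Solute balance: dm/dt = 0 − Q_out C = −Q_out m/V(t).
dm/m = −Q_out dt/(V₀ − 0.980900 t); integrating gives ln(m/m₀) = −(Q_out/(Q_in−Q_out)) ln(V/V₀).
m = m₀ (V₀/V)^(Q_out/(Q_in−Q_out)) = 25.83 × (67.76/28.7104)^(-1.72087) = 5.89322 mg.
C = m/V = 5.89322/28.7104 = 0.205265 mg/L.

0.2053 mg/L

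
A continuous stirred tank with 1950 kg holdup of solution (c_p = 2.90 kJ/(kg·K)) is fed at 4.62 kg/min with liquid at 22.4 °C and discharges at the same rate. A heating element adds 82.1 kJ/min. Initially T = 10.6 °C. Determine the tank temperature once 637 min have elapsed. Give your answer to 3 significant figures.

24.6 °C

Unsteady energy balance on the tank contents: M c_p dT/dt = ṁ c_p (T_in − T) + 82.1.
Rearrange: dT/dt = (T_ss − T)/τ with τ = M/ṁ = 422.08 min and T_ss = T_in + Q̇/(ṁ c_p) = 28.528 °C.
Solution: T(t) = T_ss + (T₀ − T_ss) e^(−t/τ).
T(637) = 28.528 + (-17.928)·e^(−637/422.08) = 28.528 + (-17.928)·0.22109 = 24.564 °C.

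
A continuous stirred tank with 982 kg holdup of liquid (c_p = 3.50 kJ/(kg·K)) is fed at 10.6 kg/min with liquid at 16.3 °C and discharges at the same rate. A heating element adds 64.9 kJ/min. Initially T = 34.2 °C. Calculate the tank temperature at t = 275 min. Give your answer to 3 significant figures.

18.9 °C

First-law balance (no shaft work): M c_p dT/dt = ṁ c_p (T_in − T) + 64.9.
τ = M/ṁ = 92.642 min; T_ss = T_in + Q̇/(ṁ c_p) = 16.3 + 64.9/(10.6·3.50) = 18.049 °C.
T approaches T_ss exponentially: T(t) = T_ss + (T₀ − T_ss) e^(−t/τ).
T(275) = 18.049 + (16.151)·e^(−275/92.642) = 18.049 + (16.151)·0.051384 = 18.879 °C.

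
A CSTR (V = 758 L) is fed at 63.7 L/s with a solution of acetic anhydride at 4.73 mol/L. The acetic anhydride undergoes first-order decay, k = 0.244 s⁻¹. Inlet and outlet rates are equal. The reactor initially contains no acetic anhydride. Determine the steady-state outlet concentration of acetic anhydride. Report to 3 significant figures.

1.21 mol/L

Accumulation = in − out − consumed: V dC/dt = Q C_in − Q C − k V C.
At steady state: 0 = Q C_in − (Q + kV) C_ss, so C_ss = Q C_in/(Q + kV).
C_ss = 63.7·4.73/(63.7 + 0.244·758) = 301.30/248.65 = 1.2117 mol/L.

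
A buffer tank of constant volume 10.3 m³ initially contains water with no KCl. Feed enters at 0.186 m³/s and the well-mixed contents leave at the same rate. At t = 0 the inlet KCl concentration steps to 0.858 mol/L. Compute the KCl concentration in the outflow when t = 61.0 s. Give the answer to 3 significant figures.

0.573 mol/L

Accumulation = in − out for the solute gives V dC/dt = Q(C_in − C).
Rewrite as dC/dt + C/τ = C_in/τ, τ = V/Q = 55.376 s.
Solution: C(t) = C_in + (C₀ − C_in) e^(−t/τ).
C(61.0) = 0.858 + (0 − 0.858)·e^(−61.0/55.376) = 0.858 + (-0.85800)·0.33235 = 0.57284 mol/L.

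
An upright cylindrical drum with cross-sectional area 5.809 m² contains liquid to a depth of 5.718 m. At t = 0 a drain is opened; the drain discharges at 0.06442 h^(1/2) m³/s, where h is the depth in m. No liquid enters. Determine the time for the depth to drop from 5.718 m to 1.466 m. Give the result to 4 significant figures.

Accumulation of liquid (constant cross-section A): A dh/dt = −0.06442 √h.
Separate and integrate: 2(√h − √h₀) = −(0.06442/A) t.
t = 2A(√h₀ − √h)/0.06442 = 2·5.809·(√5.718 − √1.466)/0.06442
  = 11.6180 × (2.39123 − 1.21078) / 0.06442 = 212.891 s.

212.9 s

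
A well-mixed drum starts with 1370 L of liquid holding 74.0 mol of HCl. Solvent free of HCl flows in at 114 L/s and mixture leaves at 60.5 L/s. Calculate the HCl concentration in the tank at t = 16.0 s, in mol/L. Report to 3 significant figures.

0.0192 mol/L

Total volume: dV/dt = Q_in − Q_out = 53.500 L/s, so V(t) = 1370 + 53.500 t and V(16.0) = 2226.0 L.
Solute balance: dm/dt = 0 − Q_out C = −Q_out m/V(t).
Separate: dm/m = −Q_out dt/V(t) ⇒ ln(m/m₀) = −(Q_out/(Q_in−Q_out)) ln(V/V₀).
m = m₀ (V₀/V)^(Q_out/(Q_in−Q_out)) = 74.0 × (1370/2226.0)^(1.1308) = 42.741 mol.
C = m/V = 42.741/2226.0 = 0.019201 mol/L.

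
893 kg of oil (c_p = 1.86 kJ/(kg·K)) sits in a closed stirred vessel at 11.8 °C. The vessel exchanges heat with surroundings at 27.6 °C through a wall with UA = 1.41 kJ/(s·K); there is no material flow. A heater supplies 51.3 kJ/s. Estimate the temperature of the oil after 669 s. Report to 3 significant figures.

Lumped-capacitance energy balance: M c_p dT/dt = UA(T_amb − T) + Q̇.
dT/dt = (T_ss − T)/τ with T_ss = T_amb + Q̇/UA = 27.6 + 51.3/1.41 = 63.983 °C, τ = M c_p/UA = 893·1.86/1.41 = 1178.0 s.
T approaches T_ss exponentially: T(t) = T_ss + (T₀ − T_ss) e^(−t/τ).
T(669) = 63.983 + (-52.183)·0.56671 = 34.410 °C.

34.4 °C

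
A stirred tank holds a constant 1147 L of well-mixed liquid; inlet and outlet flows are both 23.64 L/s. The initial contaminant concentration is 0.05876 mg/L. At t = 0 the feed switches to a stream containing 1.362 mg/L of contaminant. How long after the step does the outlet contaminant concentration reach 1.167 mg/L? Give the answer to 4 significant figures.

Species balance: V dC/dt = Q(C_in − C) ⇒ τ = V/Q = 48.5195 s.
C(t) = C_in + (C₀ − C_in) e^(−t/τ). Set C = 1.167 and solve for t:
e^(−t/τ) = (C − C_in)/(C₀ − C_in) = (1.167 − 1.362)/(0.05876 − 1.362) = 0.149627
t = −τ ln(…) = 48.5195 × 1.89961 = 92.1680 s.

92.17 s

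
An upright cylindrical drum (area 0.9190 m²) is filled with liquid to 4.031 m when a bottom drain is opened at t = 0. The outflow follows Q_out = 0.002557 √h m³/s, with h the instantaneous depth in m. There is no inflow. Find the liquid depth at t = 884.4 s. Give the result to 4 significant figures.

A dh/dt = −Q_out = −0.002557 √h.
This is separable: 2 d(√h)/dt = −0.002557/A, so √h = √h₀ − (0.002557/(2A)) t.
√h = √4.031 − 0.002557·884.4/(2·0.9190) = 2.00774 − 1.23036 = 0.777370.
h = 0.777370² = 0.604304 m.

0.6043 m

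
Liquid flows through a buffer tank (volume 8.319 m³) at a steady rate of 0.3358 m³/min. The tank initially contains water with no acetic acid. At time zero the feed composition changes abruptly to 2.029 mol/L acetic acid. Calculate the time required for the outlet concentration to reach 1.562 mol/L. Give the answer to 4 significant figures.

Species balance on the tank: V dC/dt = Q(C_in − C), so τ = V/Q = 24.7737 min.
C(t) = C_in + (C₀ − C_in) e^(−t/τ). Set C = 1.562 and solve for t:
e^(−t/τ) = (C − C_in)/(C₀ − C_in) = (1.562 − 2.029)/(0 − 2.029) = 0.230163
t = −τ ln(…) = 24.7737 × 1.46897 = 36.3918 min.

36.39 min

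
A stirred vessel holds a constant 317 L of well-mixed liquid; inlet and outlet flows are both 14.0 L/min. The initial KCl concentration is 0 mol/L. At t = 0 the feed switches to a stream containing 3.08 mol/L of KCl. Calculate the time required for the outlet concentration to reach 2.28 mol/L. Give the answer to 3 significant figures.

Species balance: V dC/dt = Q(C_in − C) ⇒ τ = V/Q = 22.643 min.
C(t) = C_in + (C₀ − C_in) e^(−t/τ). Set C = 2.28 and solve for t:
e^(−t/τ) = (C − C_in)/(C₀ − C_in) = (2.28 − 3.08)/(0 − 3.08) = 0.25974
t = −τ ln(…) = 22.643 × 1.3481 = 30.524 min.

30.5 min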